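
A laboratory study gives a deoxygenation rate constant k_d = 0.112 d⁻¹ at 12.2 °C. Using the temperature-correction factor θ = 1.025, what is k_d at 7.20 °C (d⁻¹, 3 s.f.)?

k_d ≈ 0.0990 d⁻¹

k_d(T₂) = k_d(T₁) · θ^(T₂−T₁) = 0.112 × 1.025^(7.20−12.2)
= 0.112 × 1.025^-5.00 = 0.112 × 0.8839 = 0.09899 d⁻¹.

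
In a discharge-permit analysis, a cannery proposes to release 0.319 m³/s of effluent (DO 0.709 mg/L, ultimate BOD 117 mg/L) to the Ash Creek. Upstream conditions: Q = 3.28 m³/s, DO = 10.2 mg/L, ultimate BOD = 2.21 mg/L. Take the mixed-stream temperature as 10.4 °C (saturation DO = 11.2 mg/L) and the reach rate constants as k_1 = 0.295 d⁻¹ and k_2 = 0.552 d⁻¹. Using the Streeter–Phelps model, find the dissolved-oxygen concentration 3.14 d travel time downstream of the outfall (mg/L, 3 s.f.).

Mixed DO = (3.28×10.2 + 0.319×0.709)/(3.28+0.319) = 33.68/3.599 = 9.359 mg/L.
Mixed L₀ = (3.28×2.21 + 0.319×117)/(3.599) = 44.57/3.599 = 12.38 mg/L.
Initial deficit D₀ = C_s − DO₀ = 11.2 − 9.359 = 1.841 mg/L.
D(3.14) = [0.295×12.38/(0.552−0.295)](e^(−0.295×3.14) − e^(−0.552×3.14)) + 1.841 e^(−0.552×3.14)
= 14.22 × (0.3960 − 0.1767) + 1.841 × 0.1767 = 3.443 mg/L.
DO = 11.2 − 3.443 = 7.757 mg/L.

DO ≈ 7.76 mg/L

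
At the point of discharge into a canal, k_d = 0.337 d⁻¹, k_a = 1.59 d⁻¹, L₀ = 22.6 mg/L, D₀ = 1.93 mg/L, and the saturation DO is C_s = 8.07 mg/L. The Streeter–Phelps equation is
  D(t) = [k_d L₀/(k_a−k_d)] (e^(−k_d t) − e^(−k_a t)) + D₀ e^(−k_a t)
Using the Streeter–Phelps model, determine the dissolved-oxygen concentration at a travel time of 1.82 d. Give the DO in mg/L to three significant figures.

DO ≈ 5.01 mg/L

k_d L₀/(k_a−k_d) = 0.337×22.6/(1.59−0.337) = 7.616/1.253 = 6.078 mg/L.
e^(−k_d t) = e^(−0.337×1.820) = 0.5415; e^(−k_a t) = e^(−1.59×1.820) = 0.05537.
D = 6.078 × (0.5415 − 0.05537) + 1.93 × 0.05537 = 2.955 + 0.1069 = 3.062 mg/L.
DO = C_s − D = 8.07 − 3.062 = 5.008 mg/L.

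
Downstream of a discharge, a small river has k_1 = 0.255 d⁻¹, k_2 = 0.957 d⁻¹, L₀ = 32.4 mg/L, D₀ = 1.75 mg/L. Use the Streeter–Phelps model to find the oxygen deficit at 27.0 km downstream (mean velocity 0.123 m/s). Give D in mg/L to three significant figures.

D ≈ 5.28 mg/L

Travel time t = x/v = 27.0 km / (0.123 m/s) = 27000 m / 0.123 m/s = 219500 s = 2.541 d.
k_1 L₀/(k_2−k_1) = 0.255×32.4/(0.957−0.255) = 8.262/0.7020 = 11.77 mg/L.
e^(−k_1 t) = e^(−0.255×2.541) = 0.5232; e^(−k_2 t) = e^(−0.957×2.541) = 0.08791.
D = 11.77 × (0.5232 − 0.08791) + 1.75 × 0.08791 = 5.123 + 0.1538 = 5.276 mg/L.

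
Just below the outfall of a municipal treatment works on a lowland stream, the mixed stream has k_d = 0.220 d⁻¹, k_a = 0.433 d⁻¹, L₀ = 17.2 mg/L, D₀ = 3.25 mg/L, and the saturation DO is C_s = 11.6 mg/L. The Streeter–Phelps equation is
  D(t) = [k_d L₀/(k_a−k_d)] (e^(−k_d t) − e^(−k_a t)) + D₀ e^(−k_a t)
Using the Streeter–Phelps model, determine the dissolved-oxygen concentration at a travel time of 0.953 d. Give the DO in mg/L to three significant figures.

DO ≈ 6.80 mg/L

k_d L₀/(k_a−k_d) = 0.220×17.2/(0.433−0.220) = 3.784/0.2130 = 17.77 mg/L.
e^(−k_d t) = e^(−0.220×0.9530) = 0.8109; e^(−k_a t) = e^(−0.433×0.9530) = 0.6619.
D = 17.77 × (0.8109 − 0.6619) + 3.25 × 0.6619 = 2.646 + 2.151 = 4.798 mg/L.
DO = C_s − D = 11.6 − 4.798 = 6.802 mg/L.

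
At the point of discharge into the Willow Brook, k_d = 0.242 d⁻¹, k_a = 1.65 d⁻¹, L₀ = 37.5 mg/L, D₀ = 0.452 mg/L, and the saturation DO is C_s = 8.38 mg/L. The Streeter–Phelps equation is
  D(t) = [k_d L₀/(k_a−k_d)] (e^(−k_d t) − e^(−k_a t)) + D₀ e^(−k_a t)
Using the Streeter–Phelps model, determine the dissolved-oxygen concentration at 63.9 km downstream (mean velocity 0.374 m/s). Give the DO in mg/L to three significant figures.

Travel time t = x/v = 63.9 km / (0.374 m/s) = 63900 m / 0.374 m/s = 170900 s = 1.977 d.
k_d L₀/(k_a−k_d) = 0.242×37.5/(1.65−0.242) = 9.075/1.408 = 6.445 mg/L.
e^(−k_d t) = e^(−0.242×1.977) = 0.6197; e^(−k_a t) = e^(−1.65×1.977) = 0.03828.
D = 6.445 × (0.6197 − 0.03828) + 0.452 × 0.03828 = 3.747 + 0.01730 = 3.765 mg/L.
DO = C_s − D = 8.38 − 3.765 = 4.615 mg/L.

DO ≈ 4.62 mg/L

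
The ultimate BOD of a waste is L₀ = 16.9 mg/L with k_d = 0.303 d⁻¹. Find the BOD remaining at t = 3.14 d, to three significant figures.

L_t = L₀ e^(−k_d t) = 16.9 × e^(−0.303×3.14) = 16.9 × 0.3862 = 6.527 mg/L.

L ≈ 6.53 mg/L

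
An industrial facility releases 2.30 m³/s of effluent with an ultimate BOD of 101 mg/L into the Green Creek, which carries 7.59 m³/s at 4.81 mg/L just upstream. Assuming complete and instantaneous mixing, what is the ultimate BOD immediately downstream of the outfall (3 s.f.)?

27.2 mg/L

Flow-weighted mixing: C = (Q_r C_r + Q_w C_w)/(Q_r + Q_w)
= (7.59×4.81 + 2.30×101)/(7.59 + 2.30) = 268.8/9.890 = 27.18 mg/L.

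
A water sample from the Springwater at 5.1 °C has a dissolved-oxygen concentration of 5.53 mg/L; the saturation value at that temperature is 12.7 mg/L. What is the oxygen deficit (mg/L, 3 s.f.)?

D ≈ 7.17 mg/L

D = C_s − C = 12.7 − 5.53 = 7.17 mg/L.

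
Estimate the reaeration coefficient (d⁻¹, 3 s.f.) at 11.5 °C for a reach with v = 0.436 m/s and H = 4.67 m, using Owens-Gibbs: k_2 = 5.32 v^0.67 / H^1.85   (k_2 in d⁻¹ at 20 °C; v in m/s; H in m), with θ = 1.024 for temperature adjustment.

k_2(20) = 5.32 × 0.436^0.67 / 4.67^1.85 = 5.32 × 0.5734 / 17.31 = 0.1763 d⁻¹.
k_2(11.5) = 0.1763 × 1.024^(11.5−20) = 0.1763 × 0.8174 = 0.1441 d⁻¹.

k_2 ≈ 0.144 d⁻¹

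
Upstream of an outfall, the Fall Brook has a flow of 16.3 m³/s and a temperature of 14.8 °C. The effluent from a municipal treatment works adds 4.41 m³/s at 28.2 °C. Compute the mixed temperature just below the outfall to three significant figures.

17.7 °C

Flow-weighted mixing: C = (Q_r C_r + Q_w C_w)/(Q_r + Q_w)
= (16.3×14.8 + 4.41×28.2)/(16.3 + 4.41) = 365.6/20.71 = 17.65 °C.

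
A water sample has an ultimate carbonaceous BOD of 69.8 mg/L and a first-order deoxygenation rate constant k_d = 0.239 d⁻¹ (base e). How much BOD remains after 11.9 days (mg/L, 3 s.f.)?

L ≈ 4.06 mg/L

L_t = L₀ e^(−k_d t) = 69.8 × e^(−0.239×11.9) = 69.8 × 0.05819 = 4.061 mg/L.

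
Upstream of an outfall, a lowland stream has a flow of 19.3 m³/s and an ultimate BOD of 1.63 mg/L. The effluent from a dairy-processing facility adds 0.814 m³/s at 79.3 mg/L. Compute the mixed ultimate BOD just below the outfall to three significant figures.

4.77 mg/L

Flow-weighted mixing: C = (Q_r C_r + Q_w C_w)/(Q_r + Q_w)
= (19.3×1.63 + 0.814×79.3)/(19.3 + 0.814) = 96.01/20.11 = 4.773 mg/L.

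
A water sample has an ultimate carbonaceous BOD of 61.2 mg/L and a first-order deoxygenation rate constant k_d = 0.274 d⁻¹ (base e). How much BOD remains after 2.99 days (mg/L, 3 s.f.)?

L ≈ 27.0 mg/L

L_t = L₀ e^(−k_d t) = 61.2 × e^(−0.274×2.99) = 61.2 × 0.4408 = 26.97 mg/L.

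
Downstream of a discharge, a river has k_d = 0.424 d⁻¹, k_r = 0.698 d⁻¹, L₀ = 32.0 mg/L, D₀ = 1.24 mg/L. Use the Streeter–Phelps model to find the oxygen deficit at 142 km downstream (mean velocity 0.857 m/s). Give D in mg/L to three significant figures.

D ≈ 9.30 mg/L

Travel time t = x/v = 142 km / (0.857 m/s) = 142000 m / 0.857 m/s = 165700 s = 1.918 d.
k_d L₀/(k_r−k_d) = 0.424×32.0/(0.698−0.424) = 13.57/0.2740 = 49.52 mg/L.
e^(−k_d t) = e^(−0.424×1.918) = 0.4435; e^(−k_r t) = e^(−0.698×1.918) = 0.2622.
D = 49.52 × (0.4435 − 0.2622) + 1.24 × 0.2622 = 8.975 + 0.3251 = 9.301 mg/L.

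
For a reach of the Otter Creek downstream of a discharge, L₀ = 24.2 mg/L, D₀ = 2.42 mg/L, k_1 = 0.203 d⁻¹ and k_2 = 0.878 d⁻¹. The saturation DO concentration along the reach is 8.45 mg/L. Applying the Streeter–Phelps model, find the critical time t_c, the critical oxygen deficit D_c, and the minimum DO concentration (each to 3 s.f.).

At the critical point dD/dt = 0, so k_1 L₀ e^(−k_1 t) = k_2 D. Substituting D(t) from the Streeter–Phelps equation and solving for t gives
t_c = ln[(k_2/k_1)(1 − D₀(k_2−k_1)/(k_1 L₀))] / (k_2−k_1).
Here k_2−k_1 = 0.6750 d⁻¹ and 1 − D₀(k_2−k_1)/(k_1 L₀) = 1 − 2.42×0.6750/(0.203×24.2) = 0.6675, so
t_c = ln(4.325 × 0.6675) / 0.6750 = 1.060 / 0.6750 = 1.571 d.
D_c = (k_1/k_2) L₀ e^(−k_1 t_c) = (0.203/0.878) × 24.2 × e^(−0.203×1.571) = 0.2312 × 24.2 × 0.7270 = 4.068 mg/L.
Minimum DO = C_s − D_c = 8.45 − 4.068 = 4.382 mg/L.

t_c ≈ 1.57 d; D_c ≈ 4.07 mg/L; min DO ≈ 4.38 mg/L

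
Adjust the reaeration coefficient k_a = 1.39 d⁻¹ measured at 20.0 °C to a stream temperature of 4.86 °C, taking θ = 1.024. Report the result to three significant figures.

k_a(T₂) = k_a(T₁) · θ^(T₂−T₁) = 1.39 × 1.024^(4.86−20.0)
= 1.39 × 1.024^-15.1 = 1.39 × 0.6983 = 0.9707 d⁻¹.

k_a ≈ 0.971 d⁻¹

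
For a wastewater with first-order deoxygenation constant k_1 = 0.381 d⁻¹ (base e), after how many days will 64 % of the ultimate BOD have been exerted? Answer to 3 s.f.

t ≈ 2.68 d

y/L₀ = 1 − e^(−k_1 t) = 0.64 ⇒ e^(−k_1 t) = 0.360
t = −ln(0.360) / 0.381 = 1.022 / 0.381 = 2.681 d.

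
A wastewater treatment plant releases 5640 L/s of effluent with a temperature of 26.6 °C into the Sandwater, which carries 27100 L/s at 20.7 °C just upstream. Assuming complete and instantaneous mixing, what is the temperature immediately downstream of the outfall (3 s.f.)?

Flow-weighted mixing: C = (Q_r C_r + Q_w C_w)/(Q_r + Q_w)
= (27100×20.7 + 5640×26.6)/(27100 + 5640) = 711000/32740 = 21.72 °C.

21.7 °C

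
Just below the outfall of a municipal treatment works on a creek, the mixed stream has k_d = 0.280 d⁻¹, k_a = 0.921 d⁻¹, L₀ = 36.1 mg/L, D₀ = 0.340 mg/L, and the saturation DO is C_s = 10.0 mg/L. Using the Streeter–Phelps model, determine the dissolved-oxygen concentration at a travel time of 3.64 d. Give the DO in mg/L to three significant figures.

DO ≈ 4.85 mg/L

k_d L₀/(k_a−k_d) = 0.280×36.1/(0.921−0.280) = 10.11/0.6410 = 15.77 mg/L.
e^(−k_d t) = e^(−0.280×3.640) = 0.3609; e^(−k_a t) = e^(−0.921×3.640) = 0.03500.
D = 15.77 × (0.3609 − 0.03500) + 0.340 × 0.03500 = 5.139 + 0.01190 = 5.151 mg/L.
DO = C_s − D = 10.0 − 5.151 = 4.849 mg/L.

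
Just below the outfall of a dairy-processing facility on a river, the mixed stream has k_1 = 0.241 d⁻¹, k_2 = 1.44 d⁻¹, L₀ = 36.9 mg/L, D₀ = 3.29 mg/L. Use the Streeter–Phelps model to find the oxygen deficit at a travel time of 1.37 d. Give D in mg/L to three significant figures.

D ≈ 4.76 mg/L

k_1 L₀/(k_2−k_1) = 0.241×36.9/(1.44−0.241) = 8.893/1.199 = 7.417 mg/L.
e^(−k_1 t) = e^(−0.241×1.370) = 0.7188; e^(−k_2 t) = e^(−1.44×1.370) = 0.1391.
D = 7.417 × (0.7188 − 0.1391) + 3.29 × 0.1391 = 4.300 + 0.4575 = 4.757 mg/L.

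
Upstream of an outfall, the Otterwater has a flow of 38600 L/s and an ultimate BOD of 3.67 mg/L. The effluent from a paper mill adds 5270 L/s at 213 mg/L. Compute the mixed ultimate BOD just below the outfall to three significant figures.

Flow-weighted mixing: C = (Q_r C_r + Q_w C_w)/(Q_r + Q_w)
= (38600×3.67 + 5270×213)/(38600 + 5270) = 1.264×10^6/43870 = 28.82 mg/L.

28.8 mg/L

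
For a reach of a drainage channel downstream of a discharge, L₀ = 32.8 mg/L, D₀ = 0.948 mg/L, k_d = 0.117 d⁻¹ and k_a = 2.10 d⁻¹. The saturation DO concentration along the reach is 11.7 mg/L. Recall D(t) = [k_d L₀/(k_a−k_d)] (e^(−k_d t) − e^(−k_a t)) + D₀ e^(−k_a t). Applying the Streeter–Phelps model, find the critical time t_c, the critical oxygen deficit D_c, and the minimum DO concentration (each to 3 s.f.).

With k_a/k_d = 17.95 and 1 − D₀(k_a−k_d)/(k_d L₀) = 0.5101,
t_c = ln(17.95 × 0.5101) / (2.10 − 0.117) = ln(9.156) / 1.983 = 2.214/1.983 = 1.117 d.
D_c = (k_d/k_a) L₀ e^(−k_d t_c) = (0.117/2.10) × 32.8 × e^(−0.117×1.117) = 0.05571 × 32.8 × 0.8775 = 1.604 mg/L.
Minimum DO = C_s − D_c = 11.7 − 1.604 = 10.10 mg/L.

t_c ≈ 1.12 d; D_c ≈ 1.60 mg/L; min DO ≈ 10.1 mg/L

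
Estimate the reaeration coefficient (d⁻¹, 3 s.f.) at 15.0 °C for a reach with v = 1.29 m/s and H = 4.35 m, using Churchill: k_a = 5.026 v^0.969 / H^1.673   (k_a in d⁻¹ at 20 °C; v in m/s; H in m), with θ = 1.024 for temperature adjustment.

k_a(20) = 5.026 × 1.29^0.969 / 4.35^1.673 = 5.026 × 1.280 / 11.70 = 0.5498 d⁻¹.
k_a(15.0) = 0.5498 × 1.024^(15.0−20) = 0.5498 × 0.8882 = 0.4883 d⁻¹.

k_a ≈ 0.488 d⁻¹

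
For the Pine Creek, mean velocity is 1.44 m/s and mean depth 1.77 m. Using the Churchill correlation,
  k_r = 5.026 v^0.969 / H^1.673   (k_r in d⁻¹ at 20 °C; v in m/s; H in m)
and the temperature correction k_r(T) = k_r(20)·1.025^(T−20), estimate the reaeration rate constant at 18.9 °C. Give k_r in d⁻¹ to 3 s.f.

k_r ≈ 2.68 d⁻¹

k_r(20) = 5.026 × 1.44^0.969 / 1.77^1.673 = 5.026 × 1.424 / 2.599 = 2.753 d⁻¹.
k_r(18.9) = 2.753 × 1.025^(18.9−20) = 2.753 × 0.9732 = 2.679 d⁻¹.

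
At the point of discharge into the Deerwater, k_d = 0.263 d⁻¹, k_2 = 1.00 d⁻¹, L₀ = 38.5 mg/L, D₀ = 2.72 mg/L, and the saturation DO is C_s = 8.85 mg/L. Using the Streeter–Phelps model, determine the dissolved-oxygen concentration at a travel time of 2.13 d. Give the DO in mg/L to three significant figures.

DO ≈ 2.31 mg/L

k_d L₀/(k_2−k_d) = 0.263×38.5/(1.00−0.263) = 10.13/0.7370 = 13.74 mg/L.
e^(−k_d t) = e^(−0.263×2.130) = 0.5711; e^(−k_2 t) = e^(−1.00×2.130) = 0.1188.
D = 13.74 × (0.5711 − 0.1188) + 2.72 × 0.1188 = 6.214 + 0.3232 = 6.537 mg/L.
DO = C_s − D = 8.85 − 6.537 = 2.313 mg/L.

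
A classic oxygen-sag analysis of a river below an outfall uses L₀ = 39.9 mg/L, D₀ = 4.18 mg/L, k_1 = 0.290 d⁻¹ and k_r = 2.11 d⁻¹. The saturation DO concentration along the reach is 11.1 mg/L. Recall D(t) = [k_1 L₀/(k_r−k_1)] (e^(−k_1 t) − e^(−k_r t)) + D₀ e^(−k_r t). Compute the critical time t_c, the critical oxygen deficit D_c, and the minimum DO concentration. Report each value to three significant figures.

t_c ≈ 0.502 d; D_c ≈ 4.74 mg/L; min DO ≈ 6.36 mg/L

With k_r/k_1 = 7.276 and 1 − D₀(k_r−k_1)/(k_1 L₀) = 0.3425,
t_c = ln(7.276 × 0.3425) / (2.11 − 0.290) = ln(2.492) / 1.820 = 0.9132/1.820 = 0.5017 d.
L(t_c) = L₀ e^(−k_1 t_c) = 39.9 × 0.8646 = 34.50 mg/L, and at the critical point k_r D_c = k_1 L, so D_c = (0.290/2.11) × 34.50 = 4.741 mg/L.
Minimum DO = C_s − D_c = 11.1 − 4.741 = 6.359 mg/L.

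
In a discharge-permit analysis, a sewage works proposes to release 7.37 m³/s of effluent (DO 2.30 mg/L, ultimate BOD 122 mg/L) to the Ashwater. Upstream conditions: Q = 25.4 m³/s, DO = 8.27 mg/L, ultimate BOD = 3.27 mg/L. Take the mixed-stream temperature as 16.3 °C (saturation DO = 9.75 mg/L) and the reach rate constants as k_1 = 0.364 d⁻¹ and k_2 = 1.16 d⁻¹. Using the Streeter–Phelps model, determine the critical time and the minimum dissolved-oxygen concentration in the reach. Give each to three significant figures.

Mixed DO = (25.4×8.27 + 7.37×2.30)/(25.4+7.37) = 227.0/32.77 = 6.927 mg/L.
Mixed L₀ = (25.4×3.27 + 7.37×122)/(32.77) = 982.2/32.77 = 29.97 mg/L.
Initial deficit D₀ = C_s − DO₀ = 9.75 − 6.927 = 2.823 mg/L.
t_c = (1/0.7960) ln[(1.16/0.364)(1 − 2.823×0.7960/(0.364×29.97))] = 1.256 × ln(2.531) = 1.166 d.
D_c = (0.364/1.16) × 29.97 × e^(−0.364×1.166) = 0.3138 × 29.97 × 0.6541 = 6.152 mg/L.
Minimum DO = 9.75 − 6.152 = 3.598 mg/L.

t_c ≈ 1.17 d; minimum DO ≈ 3.60 mg/L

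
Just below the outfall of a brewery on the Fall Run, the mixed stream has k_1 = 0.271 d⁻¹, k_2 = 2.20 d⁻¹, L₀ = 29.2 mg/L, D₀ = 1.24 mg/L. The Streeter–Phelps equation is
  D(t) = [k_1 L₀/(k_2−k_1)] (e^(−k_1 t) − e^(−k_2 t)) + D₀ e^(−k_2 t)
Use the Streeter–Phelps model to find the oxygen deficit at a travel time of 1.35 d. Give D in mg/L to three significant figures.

k_1 L₀/(k_2−k_1) = 0.271×29.2/(2.20−0.271) = 7.913/1.929 = 4.102 mg/L.
e^(−k_1 t) = e^(−0.271×1.350) = 0.6936; e^(−k_2 t) = e^(−2.20×1.350) = 0.05130.
D = 4.102 × (0.6936 − 0.05130) + 1.24 × 0.05130 = 2.635 + 0.06362 = 2.698 mg/L.

D ≈ 2.70 mg/L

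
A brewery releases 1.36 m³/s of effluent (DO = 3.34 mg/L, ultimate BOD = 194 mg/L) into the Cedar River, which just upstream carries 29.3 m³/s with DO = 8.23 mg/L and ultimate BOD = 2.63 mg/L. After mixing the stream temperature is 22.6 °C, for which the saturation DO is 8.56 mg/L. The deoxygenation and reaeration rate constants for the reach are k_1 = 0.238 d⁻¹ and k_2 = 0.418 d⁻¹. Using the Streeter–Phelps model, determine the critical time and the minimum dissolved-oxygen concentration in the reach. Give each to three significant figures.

Mixed DO = (29.3×8.23 + 1.36×3.34)/(29.3+1.36) = 245.7/30.66 = 8.013 mg/L.
Mixed L₀ = (29.3×2.63 + 1.36×194)/(30.66) = 340.9/30.66 = 11.12 mg/L.
Initial deficit D₀ = C_s − DO₀ = 8.56 − 8.013 = 0.5469 mg/L.
t_c = (1/0.1800) ln[(0.418/0.238)(1 − 0.5469×0.1800/(0.238×11.12))] = 5.556 × ln(1.691) = 2.918 d.
D_c = (0.238/0.418) × 11.12 × e^(−0.238×2.918) = 0.5694 × 11.12 × 0.4993 = 3.161 mg/L.
Minimum DO = 8.56 − 3.161 = 5.399 mg/L.

t_c ≈ 2.92 d; minimum DO ≈ 5.40 mg/L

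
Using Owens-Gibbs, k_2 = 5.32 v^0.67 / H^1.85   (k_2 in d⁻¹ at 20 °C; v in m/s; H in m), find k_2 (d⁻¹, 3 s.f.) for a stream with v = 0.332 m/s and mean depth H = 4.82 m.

k_2 = 5.32 × 0.332^0.67 / 4.82^1.85 = 5.32 × 0.4777 / 18.35 = 0.1385 d⁻¹.

k_2 ≈ 0.138 d⁻¹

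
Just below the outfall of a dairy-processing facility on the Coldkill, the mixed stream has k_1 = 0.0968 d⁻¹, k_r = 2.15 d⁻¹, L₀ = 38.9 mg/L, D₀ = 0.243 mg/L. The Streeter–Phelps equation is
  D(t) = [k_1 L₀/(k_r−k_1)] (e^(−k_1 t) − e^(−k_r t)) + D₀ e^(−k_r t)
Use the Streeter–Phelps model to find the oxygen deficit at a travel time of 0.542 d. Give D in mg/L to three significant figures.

D ≈ 1.24 mg/L

k_1 L₀/(k_r−k_1) = 0.0968×38.9/(2.15−0.0968) = 3.766/2.053 = 1.834 mg/L.
e^(−k_1 t) = e^(−0.0968×0.5420) = 0.9489; e^(−k_r t) = e^(−2.15×0.5420) = 0.3118.
D = 1.834 × (0.9489 − 0.3118) + 0.243 × 0.3118 = 1.168 + 0.07577 = 1.244 mg/L.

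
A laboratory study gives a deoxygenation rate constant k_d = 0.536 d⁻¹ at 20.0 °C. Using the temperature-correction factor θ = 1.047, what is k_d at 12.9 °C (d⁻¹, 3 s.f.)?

k_d(T₂) = k_d(T₁) · θ^(T₂−T₁) = 0.536 × 1.047^(12.9−20.0)
= 0.536 × 1.047^-7.10 = 0.536 × 0.7217 = 0.3869 d⁻¹.

k_d ≈ 0.387 d⁻¹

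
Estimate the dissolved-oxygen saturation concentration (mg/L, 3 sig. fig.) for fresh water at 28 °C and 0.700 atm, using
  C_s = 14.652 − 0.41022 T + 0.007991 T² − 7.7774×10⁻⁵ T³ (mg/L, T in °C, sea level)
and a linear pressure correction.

C_s ≈ 5.41 mg/L

At sea level: C_s = 14.652 − 0.41022×28 + 0.007991×28² − 7.7774×10⁻⁵×28³ = 7.723 mg/L.
Pressure correction: C_s' = 7.723 × 0.700 = 5.406 mg/L.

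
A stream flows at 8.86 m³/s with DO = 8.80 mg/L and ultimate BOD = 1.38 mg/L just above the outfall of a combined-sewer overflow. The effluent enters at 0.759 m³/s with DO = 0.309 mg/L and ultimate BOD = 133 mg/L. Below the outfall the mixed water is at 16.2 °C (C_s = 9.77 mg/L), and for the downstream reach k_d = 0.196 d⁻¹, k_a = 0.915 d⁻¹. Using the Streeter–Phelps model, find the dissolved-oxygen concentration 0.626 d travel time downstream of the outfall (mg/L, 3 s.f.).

Mixed DO = (8.86×8.80 + 0.759×0.309)/(8.86+0.759) = 78.20/9.619 = 8.130 mg/L.
Mixed L₀ = (8.86×1.38 + 0.759×133)/(9.619) = 113.2/9.619 = 11.77 mg/L.
Initial deficit D₀ = C_s − DO₀ = 9.77 − 8.130 = 1.640 mg/L.
D(0.626) = [0.196×11.77/(0.915−0.196)](e^(−0.196×0.626) − e^(−0.915×0.626)) + 1.640 e^(−0.915×0.626)
= 3.207 × (0.8845 − 0.5639) + 1.640 × 0.5639 = 1.953 mg/L.
DO = 9.77 − 1.953 = 7.817 mg/L.

DO ≈ 7.82 mg/L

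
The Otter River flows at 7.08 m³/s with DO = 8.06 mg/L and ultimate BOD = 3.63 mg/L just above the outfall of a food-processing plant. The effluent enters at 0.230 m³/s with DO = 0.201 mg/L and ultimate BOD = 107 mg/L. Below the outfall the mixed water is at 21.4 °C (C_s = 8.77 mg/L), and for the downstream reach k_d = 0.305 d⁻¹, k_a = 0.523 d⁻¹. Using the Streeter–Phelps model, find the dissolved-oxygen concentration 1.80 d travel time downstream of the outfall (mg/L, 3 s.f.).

Mixed DO = (7.08×8.06 + 0.230×0.201)/(7.08+0.230) = 57.11/7.310 = 7.813 mg/L.
Mixed L₀ = (7.08×3.63 + 0.230×107)/(7.310) = 50.31/7.310 = 6.882 mg/L.
Initial deficit D₀ = C_s − DO₀ = 8.77 − 7.813 = 0.9573 mg/L.
D(1.80) = [0.305×6.882/(0.523−0.305)](e^(−0.305×1.80) − e^(−0.523×1.80)) + 0.9573 e^(−0.523×1.80)
= 9.629 × (0.5775 − 0.3901) + 0.9573 × 0.3901 = 2.178 mg/L.
DO = 8.77 − 2.178 = 6.592 mg/L.

DO ≈ 6.59 mg/L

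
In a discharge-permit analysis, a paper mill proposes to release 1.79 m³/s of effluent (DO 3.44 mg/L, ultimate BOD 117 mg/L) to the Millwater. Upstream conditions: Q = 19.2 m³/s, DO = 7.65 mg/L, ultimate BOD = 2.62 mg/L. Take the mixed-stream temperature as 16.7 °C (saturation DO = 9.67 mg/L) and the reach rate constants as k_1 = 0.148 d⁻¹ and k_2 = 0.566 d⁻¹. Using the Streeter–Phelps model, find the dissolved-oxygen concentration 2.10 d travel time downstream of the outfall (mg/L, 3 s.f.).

DO ≈ 7.07 mg/L

Mixed DO = (19.2×7.65 + 1.79×3.44)/(19.2+1.79) = 153.0/20.99 = 7.291 mg/L.
Mixed L₀ = (19.2×2.62 + 1.79×117)/(20.99) = 259.7/20.99 = 12.37 mg/L.
Initial deficit D₀ = C_s − DO₀ = 9.67 − 7.291 = 2.379 mg/L.
D(2.10) = [0.148×12.37/(0.566−0.148)](e^(−0.148×2.10) − e^(−0.566×2.10)) + 2.379 e^(−0.566×2.10)
= 4.381 × (0.7329 − 0.3046) + 2.379 × 0.3046 = 2.601 mg/L.
DO = 9.67 − 2.601 = 7.069 mg/L.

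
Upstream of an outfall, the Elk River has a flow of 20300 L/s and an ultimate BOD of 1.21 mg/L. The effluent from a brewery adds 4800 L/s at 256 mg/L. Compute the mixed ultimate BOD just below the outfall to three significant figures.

Flow-weighted mixing: C = (Q_r C_r + Q_w C_w)/(Q_r + Q_w)
= (20300×1.21 + 4800×256)/(20300 + 4800) = 1.253×10^6/25100 = 49.93 mg/L.

49.9 mg/L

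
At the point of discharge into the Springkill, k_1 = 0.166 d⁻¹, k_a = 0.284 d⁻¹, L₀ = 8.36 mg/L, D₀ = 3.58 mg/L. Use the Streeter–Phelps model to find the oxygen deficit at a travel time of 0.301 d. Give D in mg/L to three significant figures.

k_1 L₀/(k_a−k_1) = 0.166×8.36/(0.284−0.166) = 1.388/0.1180 = 11.76 mg/L.
e^(−k_1 t) = e^(−0.166×0.3010) = 0.9513; e^(−k_a t) = e^(−0.284×0.3010) = 0.9181.
D = 11.76 × (0.9513 − 0.9181) + 3.58 × 0.9181 = 0.3904 + 3.287 = 3.677 mg/L.

D ≈ 3.68 mg/L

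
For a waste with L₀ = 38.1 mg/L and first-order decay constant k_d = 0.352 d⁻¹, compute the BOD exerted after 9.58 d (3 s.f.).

y_t = L₀(1 − e^(−k_d t)) = 38.1 × (1 − e^(−0.352×9.58))
= 38.1 × (1 − 0.03432) = 38.1 × 0.9657 = 36.79 mg/L.

y ≈ 36.8 mg/L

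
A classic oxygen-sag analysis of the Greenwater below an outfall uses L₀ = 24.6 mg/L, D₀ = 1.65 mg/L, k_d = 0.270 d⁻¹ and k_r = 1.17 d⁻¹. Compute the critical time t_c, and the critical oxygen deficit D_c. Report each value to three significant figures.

t_c ≈ 1.35 d; D_c ≈ 3.94 mg/L

At the critical point dD/dt = 0, so k_d L₀ e^(−k_d t) = k_r D. Substituting D(t) from the Streeter–Phelps equation and solving for t gives
t_c = ln[(k_r/k_d)(1 − D₀(k_r−k_d)/(k_d L₀))] / (k_r−k_d).
Here k_r−k_d = 0.9000 d⁻¹ and 1 − D₀(k_r−k_d)/(k_d L₀) = 1 − 1.65×0.9000/(0.270×24.6) = 0.7764, so
t_c = ln(4.333 × 0.7764) / 0.9000 = 1.213 / 0.9000 = 1.348 d.
L(t_c) = L₀ e^(−k_d t_c) = 24.6 × 0.6949 = 17.09 mg/L, and at the critical point k_r D_c = k_d L, so D_c = (0.270/1.17) × 17.09 = 3.945 mg/L.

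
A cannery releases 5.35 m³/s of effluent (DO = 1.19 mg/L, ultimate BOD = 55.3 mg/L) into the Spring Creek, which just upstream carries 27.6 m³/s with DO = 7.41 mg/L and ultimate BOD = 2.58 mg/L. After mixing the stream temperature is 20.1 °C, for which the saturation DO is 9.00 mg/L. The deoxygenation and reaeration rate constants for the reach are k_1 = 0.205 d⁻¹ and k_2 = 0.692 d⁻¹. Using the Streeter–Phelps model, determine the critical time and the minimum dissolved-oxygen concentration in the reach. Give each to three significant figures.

t_c ≈ 0.838 d; minimum DO ≈ 6.22 mg/L

Mixed DO = (27.6×7.41 + 5.35×1.19)/(27.6+5.35) = 210.9/32.95 = 6.400 mg/L.
Mixed L₀ = (27.6×2.58 + 5.35×55.3)/(32.95) = 367.1/32.95 = 11.14 mg/L.
Initial deficit D₀ = C_s − DO₀ = 9.00 − 6.400 = 2.600 mg/L.
t_c = (1/0.4870) ln[(0.692/0.205)(1 − 2.600×0.4870/(0.205×11.14))] = 2.053 × ln(1.504) = 0.8381 d.
D_c = (0.205/0.692) × 11.14 × e^(−0.205×0.8381) = 0.2962 × 11.14 × 0.8421 = 2.779 mg/L.
Minimum DO = 9.00 − 2.779 = 6.221 mg/L.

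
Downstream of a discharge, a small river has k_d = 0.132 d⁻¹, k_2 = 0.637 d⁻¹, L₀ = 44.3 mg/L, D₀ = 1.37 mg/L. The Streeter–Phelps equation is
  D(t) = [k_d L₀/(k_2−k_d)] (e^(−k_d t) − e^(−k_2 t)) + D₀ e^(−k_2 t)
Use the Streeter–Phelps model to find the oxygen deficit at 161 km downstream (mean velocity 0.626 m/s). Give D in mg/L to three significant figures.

D ≈ 6.28 mg/L

Travel time t = x/v = 161 km / (0.626 m/s) = 161000 m / 0.626 m/s = 257200 s = 2.977 d.
k_d L₀/(k_2−k_d) = 0.132×44.3/(0.637−0.132) = 5.848/0.5050 = 11.58 mg/L.
e^(−k_d t) = e^(−0.132×2.977) = 0.6751; e^(−k_2 t) = e^(−0.637×2.977) = 0.1501.
D = 11.58 × (0.6751 − 0.1501) + 1.37 × 0.1501 = 6.078 + 0.2057 = 6.284 mg/L.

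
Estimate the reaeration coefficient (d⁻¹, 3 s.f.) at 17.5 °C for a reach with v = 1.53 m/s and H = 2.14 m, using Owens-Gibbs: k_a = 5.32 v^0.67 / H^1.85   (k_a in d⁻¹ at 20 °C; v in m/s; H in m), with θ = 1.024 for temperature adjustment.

k_a(20) = 5.32 × 1.53^0.67 / 2.14^1.85 = 5.32 × 1.330 / 4.086 = 1.731 d⁻¹.
k_a(17.5) = 1.731 × 1.024^(17.5−20) = 1.731 × 0.9424 = 1.632 d⁻¹.

k_a ≈ 1.63 d⁻¹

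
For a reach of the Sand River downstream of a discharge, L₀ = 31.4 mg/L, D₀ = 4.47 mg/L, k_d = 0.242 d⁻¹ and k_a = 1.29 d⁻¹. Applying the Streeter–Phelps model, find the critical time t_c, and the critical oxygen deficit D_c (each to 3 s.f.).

t_c = [1/(k_a−k_d)] ln[(k_a/k_d)(1 − D₀(k_a−k_d)/(k_d L₀))]
= [1/(1.29−0.242)] ln[(1.29/0.242)(1 − 4.47×1.048/(0.242×31.4))]
= (1/1.048) ln[5.331 × 0.3835] = 0.9542 × ln(2.044) = 0.9542 × 0.7151 = 0.6823 d.
L(t_c) = L₀ e^(−k_d t_c) = 31.4 × 0.8478 = 26.62 mg/L, and at the critical point k_a D_c = k_d L, so D_c = (0.242/1.29) × 26.62 = 4.994 mg/L.

t_c ≈ 0.682 d; D_c ≈ 4.99 mg/L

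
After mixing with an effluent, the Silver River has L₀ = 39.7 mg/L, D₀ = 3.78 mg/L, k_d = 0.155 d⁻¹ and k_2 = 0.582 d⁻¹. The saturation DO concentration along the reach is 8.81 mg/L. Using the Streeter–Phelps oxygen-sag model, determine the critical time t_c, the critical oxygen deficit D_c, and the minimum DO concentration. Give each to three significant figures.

t_c = [1/(k_2−k_d)] ln[(k_2/k_d)(1 − D₀(k_2−k_d)/(k_d L₀))]
= [1/(0.582−0.155)] ln[(0.582/0.155)(1 − 3.78×0.4270/(0.155×39.7))]
= (1/0.4270) ln[3.755 × 0.7377] = 2.342 × ln(2.770) = 2.342 × 1.019 = 2.386 d.
D_c = (k_d/k_2) L₀ e^(−k_d t_c) = (0.155/0.582) × 39.7 × e^(−0.155×2.386) = 0.2663 × 39.7 × 0.6909 = 7.304 mg/L.
Minimum DO = C_s − D_c = 8.81 − 7.304 = 1.506 mg/L.

t_c ≈ 2.39 d; D_c ≈ 7.30 mg/L; min DO ≈ 1.51 mg/L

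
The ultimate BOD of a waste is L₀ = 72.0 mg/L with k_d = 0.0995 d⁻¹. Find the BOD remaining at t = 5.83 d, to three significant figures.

L_t = L₀ e^(−k_d t) = 72.0 × e^(−0.0995×5.83) = 72.0 × 0.5599 = 40.31 mg/L.

L ≈ 40.3 mg/L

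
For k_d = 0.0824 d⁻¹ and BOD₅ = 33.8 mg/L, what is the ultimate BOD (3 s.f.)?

L₀ ≈ 100 mg/L

BOD₅ = L₀(1 − e^(−5k_d)) ⇒ L₀ = BOD₅ / (1 − e^(−5×0.0824))
= 33.8 / (1 − 0.6623) = 33.8 / 0.3377 = 100.1 mg/L.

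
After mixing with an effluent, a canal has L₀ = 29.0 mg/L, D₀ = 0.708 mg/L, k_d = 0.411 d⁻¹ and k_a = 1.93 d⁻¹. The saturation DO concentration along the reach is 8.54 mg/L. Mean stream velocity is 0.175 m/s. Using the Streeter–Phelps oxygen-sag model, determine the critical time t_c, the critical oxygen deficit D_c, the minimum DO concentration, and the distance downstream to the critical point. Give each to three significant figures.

With k_a/k_d = 4.696 and 1 − D₀(k_a−k_d)/(k_d L₀) = 0.9098,
t_c = ln(4.696 × 0.9098) / (1.93 − 0.411) = ln(4.272) / 1.519 = 1.452/1.519 = 0.9560 d.
L(t_c) = L₀ e^(−k_d t_c) = 29.0 × 0.6751 = 19.58 mg/L, and at the critical point k_a D_c = k_d L, so D_c = (0.411/1.93) × 19.58 = 4.169 mg/L.
Minimum DO = C_s − D_c = 8.54 − 4.169 = 4.371 mg/L.
x_c = v t_c = 0.175 m/s × 0.9560 d × 86400 s/d = 14450 m ≈ 14.5 km.

t_c ≈ 0.956 d; D_c ≈ 4.17 mg/L; min DO ≈ 4.37 mg/L; x_c ≈ 14.5 km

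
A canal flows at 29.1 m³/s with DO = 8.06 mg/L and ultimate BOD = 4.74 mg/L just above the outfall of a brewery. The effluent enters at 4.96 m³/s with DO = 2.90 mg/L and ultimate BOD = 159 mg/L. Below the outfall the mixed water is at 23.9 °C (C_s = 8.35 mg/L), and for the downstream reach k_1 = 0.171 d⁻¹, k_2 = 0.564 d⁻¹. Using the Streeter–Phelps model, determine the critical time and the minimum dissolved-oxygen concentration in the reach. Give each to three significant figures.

t_c ≈ 2.80 d; minimum DO ≈ 3.24 mg/L

Mixed DO = (29.1×8.06 + 4.96×2.90)/(29.1+4.96) = 248.9/34.06 = 7.309 mg/L.
Mixed L₀ = (29.1×4.74 + 4.96×159)/(34.06) = 926.6/34.06 = 27.20 mg/L.
Initial deficit D₀ = C_s − DO₀ = 8.35 − 7.309 = 1.041 mg/L.
t_c = (1/0.3930) ln[(0.564/0.171)(1 − 1.041×0.3930/(0.171×27.20))] = 2.545 × ln(3.008) = 2.802 d.
D_c = (0.171/0.564) × 27.20 × e^(−0.171×2.802) = 0.3032 × 27.20 × 0.6193 = 5.108 mg/L.
Minimum DO = 8.35 − 5.108 = 3.242 mg/L.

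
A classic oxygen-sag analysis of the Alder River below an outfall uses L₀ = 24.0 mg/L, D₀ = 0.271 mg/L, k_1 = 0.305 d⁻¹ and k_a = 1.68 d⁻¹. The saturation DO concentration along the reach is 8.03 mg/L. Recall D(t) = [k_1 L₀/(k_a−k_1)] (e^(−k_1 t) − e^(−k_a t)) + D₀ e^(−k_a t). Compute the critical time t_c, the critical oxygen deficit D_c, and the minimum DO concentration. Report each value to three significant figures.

t_c ≈ 1.20 d; D_c ≈ 3.02 mg/L; min DO ≈ 5.01 mg/L

With k_a/k_1 = 5.508 and 1 − D₀(k_a−k_1)/(k_1 L₀) = 0.9491,
t_c = ln(5.508 × 0.9491) / (1.68 − 0.305) = ln(5.228) / 1.375 = 1.654/1.375 = 1.203 d.
D_c = (k_1/k_a) L₀ e^(−k_1 t_c) = (0.305/1.68) × 24.0 × e^(−0.305×1.203) = 0.1815 × 24.0 × 0.6929 = 3.019 mg/L.
Minimum DO = C_s − D_c = 8.03 − 3.019 = 5.011 mg/L.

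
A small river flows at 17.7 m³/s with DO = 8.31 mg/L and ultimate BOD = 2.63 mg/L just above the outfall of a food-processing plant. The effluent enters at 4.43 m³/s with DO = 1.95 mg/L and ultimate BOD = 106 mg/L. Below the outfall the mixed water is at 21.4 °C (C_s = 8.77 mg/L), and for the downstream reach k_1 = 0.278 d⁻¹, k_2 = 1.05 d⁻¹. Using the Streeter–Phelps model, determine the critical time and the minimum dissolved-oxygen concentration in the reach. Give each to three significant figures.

t_c ≈ 1.42 d; minimum DO ≈ 4.61 mg/L

Mixed DO = (17.7×8.31 + 4.43×1.95)/(17.7+4.43) = 155.7/22.13 = 7.037 mg/L.
Mixed L₀ = (17.7×2.63 + 4.43×106)/(22.13) = 516.1/22.13 = 23.32 mg/L.
Initial deficit D₀ = C_s − DO₀ = 8.77 − 7.037 = 1.733 mg/L.
t_c = (1/0.7720) ln[(1.05/0.278)(1 − 1.733×0.7720/(0.278×23.32))] = 1.295 × ln(2.998) = 1.422 d.
D_c = (0.278/1.05) × 23.32 × e^(−0.278×1.422) = 0.2648 × 23.32 × 0.6735 = 4.159 mg/L.
Minimum DO = 8.77 − 4.159 = 4.611 mg/L.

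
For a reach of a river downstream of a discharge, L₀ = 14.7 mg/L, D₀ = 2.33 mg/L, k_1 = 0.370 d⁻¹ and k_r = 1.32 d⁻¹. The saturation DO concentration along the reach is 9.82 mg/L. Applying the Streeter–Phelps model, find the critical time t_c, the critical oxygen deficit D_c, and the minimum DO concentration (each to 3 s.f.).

At the critical point dD/dt = 0, so k_1 L₀ e^(−k_1 t) = k_r D. Substituting D(t) from the Streeter–Phelps equation and solving for t gives
t_c = ln[(k_r/k_1)(1 − D₀(k_r−k_1)/(k_1 L₀))] / (k_r−k_1).
Here k_r−k_1 = 0.9500 d⁻¹ and 1 − D₀(k_r−k_1)/(k_1 L₀) = 1 − 2.33×0.9500/(0.370×14.7) = 0.5930, so
t_c = ln(3.568 × 0.5930) / 0.9500 = 0.7494 / 0.9500 = 0.7888 d.
D_c = (k_1/k_r) L₀ e^(−k_1 t_c) = (0.370/1.32) × 14.7 × e^(−0.370×0.7888) = 0.2803 × 14.7 × 0.7469 = 3.077 mg/L.
Minimum DO = C_s − D_c = 9.82 − 3.077 = 6.743 mg/L.

t_c ≈ 0.789 d; D_c ≈ 3.08 mg/L; min DO ≈ 6.74 mg/L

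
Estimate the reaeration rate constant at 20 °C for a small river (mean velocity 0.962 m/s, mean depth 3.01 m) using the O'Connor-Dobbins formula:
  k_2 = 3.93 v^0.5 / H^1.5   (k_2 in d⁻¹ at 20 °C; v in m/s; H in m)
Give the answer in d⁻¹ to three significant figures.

k_2 = 3.93 × 0.962^0.5 / 3.01^1.5 = 3.93 × 0.9808 / 5.222 = 0.7381 d⁻¹.

k_2 ≈ 0.738 d⁻¹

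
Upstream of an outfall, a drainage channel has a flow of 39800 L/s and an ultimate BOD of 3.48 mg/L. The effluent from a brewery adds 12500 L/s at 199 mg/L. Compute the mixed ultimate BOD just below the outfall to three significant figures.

Flow-weighted mixing: C = (Q_r C_r + Q_w C_w)/(Q_r + Q_w)
= (39800×3.48 + 12500×199)/(39800 + 12500) = 2.626×10^6/52300 = 50.21 mg/L.

50.2 mg/L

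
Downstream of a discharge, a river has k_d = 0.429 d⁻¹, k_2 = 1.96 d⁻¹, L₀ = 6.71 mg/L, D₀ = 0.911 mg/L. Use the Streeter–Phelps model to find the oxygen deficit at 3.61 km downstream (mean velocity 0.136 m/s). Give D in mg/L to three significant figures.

D ≈ 1.12 mg/L

Travel time t = x/v = 3.61 km / (0.136 m/s) = 3610 m / 0.136 m/s = 26540 s = 0.3072 d.
k_d L₀/(k_2−k_d) = 0.429×6.71/(1.96−0.429) = 2.879/1.531 = 1.880 mg/L.
e^(−k_d t) = e^(−0.429×0.3072) = 0.8765; e^(−k_2 t) = e^(−1.96×0.3072) = 0.5476.
D = 1.880 × (0.8765 − 0.5476) + 0.911 × 0.5476 = 0.6184 + 0.4989 = 1.117 mg/L.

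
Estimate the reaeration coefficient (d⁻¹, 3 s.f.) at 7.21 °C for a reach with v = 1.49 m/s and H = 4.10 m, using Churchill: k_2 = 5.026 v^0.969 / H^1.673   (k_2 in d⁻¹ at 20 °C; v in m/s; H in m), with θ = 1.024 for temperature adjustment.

k_2 ≈ 0.515 d⁻¹

k_2(20) = 5.026 × 1.49^0.969 / 4.10^1.673 = 5.026 × 1.472 / 10.60 = 0.6980 d⁻¹.
k_2(7.21) = 0.6980 × 1.024^(7.21−20) = 0.6980 × 0.7384 = 0.5154 d⁻¹.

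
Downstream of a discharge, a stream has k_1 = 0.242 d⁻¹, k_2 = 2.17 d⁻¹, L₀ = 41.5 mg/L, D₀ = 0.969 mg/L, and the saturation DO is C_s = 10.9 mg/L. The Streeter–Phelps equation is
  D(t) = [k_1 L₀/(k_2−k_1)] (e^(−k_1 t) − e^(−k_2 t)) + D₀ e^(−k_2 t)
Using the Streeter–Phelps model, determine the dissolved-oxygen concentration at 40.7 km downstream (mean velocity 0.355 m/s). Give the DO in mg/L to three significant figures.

Travel time t = x/v = 40.7 km / (0.355 m/s) = 40700 m / 0.355 m/s = 114600 s = 1.327 d.
k_1 L₀/(k_2−k_1) = 0.242×41.5/(2.17−0.242) = 10.04/1.928 = 5.209 mg/L.
e^(−k_1 t) = e^(−0.242×1.327) = 0.7253; e^(−k_2 t) = e^(−2.17×1.327) = 0.05616.
D = 5.209 × (0.7253 − 0.05616) + 0.969 × 0.05616 = 3.486 + 0.05442 = 3.540 mg/L.
DO = C_s − D = 10.9 − 3.540 = 7.360 mg/L.

DO ≈ 7.36 mg/L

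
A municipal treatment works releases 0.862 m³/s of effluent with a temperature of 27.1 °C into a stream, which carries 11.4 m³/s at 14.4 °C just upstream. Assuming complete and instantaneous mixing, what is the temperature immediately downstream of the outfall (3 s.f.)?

Flow-weighted mixing: C = (Q_r C_r + Q_w C_w)/(Q_r + Q_w)
= (11.4×14.4 + 0.862×27.1)/(11.4 + 0.862) = 187.5/12.26 = 15.29 °C.

15.3 °C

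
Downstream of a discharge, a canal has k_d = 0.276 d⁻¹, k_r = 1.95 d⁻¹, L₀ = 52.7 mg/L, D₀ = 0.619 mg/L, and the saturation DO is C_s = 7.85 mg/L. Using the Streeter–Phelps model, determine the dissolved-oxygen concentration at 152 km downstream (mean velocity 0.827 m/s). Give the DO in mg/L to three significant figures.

Travel time t = x/v = 152 km / (0.827 m/s) = 152000 m / 0.827 m/s = 183800 s = 2.127 d.
k_d L₀/(k_r−k_d) = 0.276×52.7/(1.95−0.276) = 14.55/1.674 = 8.689 mg/L.
e^(−k_d t) = e^(−0.276×2.127) = 0.5559; e^(−k_r t) = e^(−1.95×2.127) = 0.01579.
D = 8.689 × (0.5559 − 0.01579) + 0.619 × 0.01579 = 4.693 + 0.009776 = 4.703 mg/L.
DO = C_s − D = 7.85 − 4.703 = 3.147 mg/L.

DO ≈ 3.15 mg/L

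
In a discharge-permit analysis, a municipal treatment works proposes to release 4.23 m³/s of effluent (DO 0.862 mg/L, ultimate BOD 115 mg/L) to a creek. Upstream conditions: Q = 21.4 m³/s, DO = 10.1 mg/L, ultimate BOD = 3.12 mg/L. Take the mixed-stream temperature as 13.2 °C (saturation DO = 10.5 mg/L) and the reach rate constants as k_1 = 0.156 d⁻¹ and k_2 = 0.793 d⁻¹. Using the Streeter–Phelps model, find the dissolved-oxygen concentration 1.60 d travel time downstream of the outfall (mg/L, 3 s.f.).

Mixed DO = (21.4×10.1 + 4.23×0.862)/(21.4+4.23) = 219.8/25.63 = 8.575 mg/L.
Mixed L₀ = (21.4×3.12 + 4.23×115)/(25.63) = 553.2/25.63 = 21.58 mg/L.
Initial deficit D₀ = C_s − DO₀ = 10.5 − 8.575 = 1.925 mg/L.
D(1.60) = [0.156×21.58/(0.793−0.156)](e^(−0.156×1.60) − e^(−0.793×1.60)) + 1.925 e^(−0.793×1.60)
= 5.286 × (0.7791 − 0.2812) + 1.925 × 0.2812 = 3.173 mg/L.
DO = 10.5 − 3.173 = 7.327 mg/L.

DO ≈ 7.33 mg/L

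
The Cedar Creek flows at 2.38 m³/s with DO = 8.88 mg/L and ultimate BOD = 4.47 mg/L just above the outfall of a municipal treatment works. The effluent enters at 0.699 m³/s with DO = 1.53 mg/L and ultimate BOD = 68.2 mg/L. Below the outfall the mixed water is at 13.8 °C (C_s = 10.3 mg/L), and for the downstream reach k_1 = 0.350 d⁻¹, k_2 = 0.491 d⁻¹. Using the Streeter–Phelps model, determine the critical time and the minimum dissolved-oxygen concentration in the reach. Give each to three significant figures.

Mixed DO = (2.38×8.88 + 0.699×1.53)/(2.38+0.699) = 22.20/3.079 = 7.211 mg/L.
Mixed L₀ = (2.38×4.47 + 0.699×68.2)/(3.079) = 58.31/3.079 = 18.94 mg/L.
Initial deficit D₀ = C_s − DO₀ = 10.3 − 7.211 = 3.089 mg/L.
t_c = (1/0.1410) ln[(0.491/0.350)(1 − 3.089×0.1410/(0.350×18.94))] = 7.092 × ln(1.311) = 1.919 d.
D_c = (0.350/0.491) × 18.94 × e^(−0.350×1.919) = 0.7128 × 18.94 × 0.5109 = 6.897 mg/L.
Minimum DO = 10.3 − 6.897 = 3.403 mg/L.

t_c ≈ 1.92 d; minimum DO ≈ 3.40 mg/L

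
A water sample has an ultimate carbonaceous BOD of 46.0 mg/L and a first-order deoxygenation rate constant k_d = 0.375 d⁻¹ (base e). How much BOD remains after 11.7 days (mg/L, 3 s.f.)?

L ≈ 0.572 mg/L

L_t = L₀ e^(−k_d t) = 46.0 × e^(−0.375×11.7) = 46.0 × 0.01243 = 0.5719 mg/L.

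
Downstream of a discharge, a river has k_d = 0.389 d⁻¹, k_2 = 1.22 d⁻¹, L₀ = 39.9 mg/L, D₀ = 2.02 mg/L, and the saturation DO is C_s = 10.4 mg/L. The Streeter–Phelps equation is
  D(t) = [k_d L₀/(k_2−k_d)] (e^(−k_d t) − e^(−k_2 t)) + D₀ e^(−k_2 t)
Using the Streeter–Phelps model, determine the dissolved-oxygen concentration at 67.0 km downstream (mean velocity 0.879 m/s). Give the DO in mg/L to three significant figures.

Travel time t = x/v = 67.0 km / (0.879 m/s) = 67000 m / 0.879 m/s = 76220 s = 0.8822 d.
k_d L₀/(k_2−k_d) = 0.389×39.9/(1.22−0.389) = 15.52/0.8310 = 18.68 mg/L.
e^(−k_d t) = e^(−0.389×0.8822) = 0.7095; e^(−k_2 t) = e^(−1.22×0.8822) = 0.3409.
D = 18.68 × (0.7095 − 0.3409) + 2.02 × 0.3409 = 6.886 + 0.6885 = 7.574 mg/L.
DO = C_s − D = 10.4 − 7.574 = 2.826 mg/L.

DO ≈ 2.83 mg/L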